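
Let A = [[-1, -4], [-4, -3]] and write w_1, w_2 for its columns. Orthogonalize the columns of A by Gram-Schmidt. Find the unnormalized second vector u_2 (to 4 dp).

e_1 = w_1/‖w_1‖ = (-1, -4)/4.1231 = (-0.2425, -0.9701).
r_{12} = e_1·w_2 = 3.8806.
u_2 = w_2 − 3.8806·e_1 = (-3.0588, 0.7647).

u_2 = (-3.0588, 0.7647)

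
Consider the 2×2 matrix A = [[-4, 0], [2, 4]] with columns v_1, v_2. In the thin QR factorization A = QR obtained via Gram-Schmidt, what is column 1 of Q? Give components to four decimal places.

q_1 = v_1/‖v_1‖ = (-4, 2)/4.4721 = (-0.8944, 0.4472).

q_1 = (-0.8944, 0.4472)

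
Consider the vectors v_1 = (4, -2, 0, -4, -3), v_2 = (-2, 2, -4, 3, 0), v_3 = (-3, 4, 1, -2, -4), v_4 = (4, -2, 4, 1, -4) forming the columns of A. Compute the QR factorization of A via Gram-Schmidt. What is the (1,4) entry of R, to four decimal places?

q_1 = v_1/‖v_1‖ = (4, -2, 0, -4, -3)/6.7082 = (0.5963, -0.2981, 0.0000, -0.5963, -0.4472).
r_{14} = q_1·v_4 = 4.1740.

r_{14} = 4.1740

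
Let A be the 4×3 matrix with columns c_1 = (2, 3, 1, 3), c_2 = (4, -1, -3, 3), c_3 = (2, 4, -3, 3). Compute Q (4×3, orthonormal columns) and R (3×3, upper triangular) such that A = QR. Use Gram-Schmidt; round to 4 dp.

c_1 = (2, 3, 1, 3); ‖c_1‖ = 4.7958, so q_1 = (0.4170, 0.6255, 0.2085, 0.6255).
q_1·c_2 = 0.4170·4 + 0.6255·(-1) + 0.2085·(-3) + 0.6255·3 = 2.2937.
u_2 = c_2 − 2.2937·q_1 = (3.0435, -2.4348, -3.4783, 1.5652).
‖u_2‖ = 5.4534, so q_2 = (0.5581, -0.4465, -0.6378, 0.2870).
q_1·c_3 = 0.4170·2 + 0.6255·4 + 0.2085·(-3) + 0.6255·3 = 4.5873; q_2·c_3 = 0.5581·2 + (-0.4465)·4 + (-0.6378)·(-3) + 0.2870·3 = 2.1048.
u_3 = c_3 − 4.5873·q_1 − 2.1048·q_2 = (-1.0877, 2.0702, -2.6140, -0.4737).
‖u_3‖ = 3.5393, so q_3 = (-0.3073, 0.5849, -0.7386, -0.1338).

Q = [[0.4170, 0.5581, -0.3073], [0.6255, -0.4465, 0.5849], [0.2085, -0.6378, -0.7386], [0.6255, 0.2870, -0.1338]], R = [[4.7958, 2.2937, 4.5873], [0.0000, 5.4534, 2.1048], [0.0000, 0.0000, 3.5393]]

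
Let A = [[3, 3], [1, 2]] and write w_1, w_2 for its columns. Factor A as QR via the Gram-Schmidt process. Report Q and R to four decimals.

e_1 = w_1/‖w_1‖ = (3, 1)/3.1623 = (0.9487, 0.3162).
r_{12} = e_1·w_2 = 3.4785.
u_2 = w_2 − 3.4785·e_1 = (-0.3000, 0.9000).
‖u_2‖ = 0.9487, so e_2 = (-0.3162, 0.9487).

Q = [[0.9487, -0.3162], [0.3162, 0.9487]], R = [[3.1623, 3.4785], [0.0000, 0.9487]]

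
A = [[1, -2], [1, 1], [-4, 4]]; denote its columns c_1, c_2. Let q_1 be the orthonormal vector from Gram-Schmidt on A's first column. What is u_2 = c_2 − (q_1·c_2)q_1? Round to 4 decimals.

u_2 = (-1.0556, 1.9444, 0.2222)

c_1 = (1, 1, -4); ‖c_1‖ = 4.2426, so q_1 = (0.2357, 0.2357, -0.9428).
q_1·c_2 = 0.2357·(-2) + 0.2357·1 + (-0.9428)·4 = -4.0069.
u_2 = c_2 + 4.0069·q_1 = (-1.0556, 1.9444, 0.2222).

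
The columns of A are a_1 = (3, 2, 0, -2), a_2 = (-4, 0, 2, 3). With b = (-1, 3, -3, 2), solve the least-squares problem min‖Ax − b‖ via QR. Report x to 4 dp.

x = (0.2544, 0.2959)

a_1 = (3, 2, 0, -2); ‖a_1‖ = 4.1231, so q_1 = (0.7276, 0.4851, 0.0000, -0.4851).
q_1·a_2 = 0.7276·(-4) + 0.4851·0 + 0.0000·2 + (-0.4851)·3 = -4.3656.
u_2 = a_2 + 4.3656·q_1 = (-0.8235, 2.1176, 2.0000, 0.8824).
‖u_2‖ = 3.1530, so q_2 = (-0.2612, 0.6716, 0.6343, 0.2798).
Qᵀb = (-0.2425, 0.9328).
Back-substitute: x_2 = 0.9328/3.1530 = 0.2959.
x_1 = (-0.2425 + 4.3656·0.2959)/4.1231 = 0.2544.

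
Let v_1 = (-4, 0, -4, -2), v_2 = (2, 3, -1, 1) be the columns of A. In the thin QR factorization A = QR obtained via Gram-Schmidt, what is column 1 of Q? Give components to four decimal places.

q_1 = (-0.6667, 0.0000, -0.6667, -0.3333)

q_1 = v_1/‖v_1‖ = (-4, 0, -4, -2)/6.0000 = (-0.6667, 0.0000, -0.6667, -0.3333).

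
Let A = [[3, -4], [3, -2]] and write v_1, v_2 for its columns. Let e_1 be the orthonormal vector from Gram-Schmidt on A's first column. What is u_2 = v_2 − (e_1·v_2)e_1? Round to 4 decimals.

u_2 = (-1.0000, 1.0000)

v_1 = (3, 3); ‖v_1‖ = 4.2426, so e_1 = (0.7071, 0.7071).
e_1·v_2 = 0.7071·(-4) + 0.7071·(-2) = -4.2426.
u_2 = v_2 + 4.2426·e_1 = (-1.0000, 1.0000).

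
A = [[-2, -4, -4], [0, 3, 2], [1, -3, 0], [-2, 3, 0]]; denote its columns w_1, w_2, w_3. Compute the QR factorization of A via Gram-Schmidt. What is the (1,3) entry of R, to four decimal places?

r_{13} = 2.6667

w_1 = (-2, 0, 1, -2); ‖w_1‖ = 3.0000, so e_1 = (-0.6667, 0.0000, 0.3333, -0.6667).
r_{13} = e_1·w_3 = 2.6667.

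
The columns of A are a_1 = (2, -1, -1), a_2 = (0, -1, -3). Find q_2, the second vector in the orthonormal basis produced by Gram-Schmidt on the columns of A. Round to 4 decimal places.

q_1 = a_1/‖a_1‖ = (2, -1, -1)/2.4495 = (0.8165, -0.4082, -0.4082).
r_{12} = q_1·a_2 = 1.6330.
u_2 = a_2 − 1.6330·q_1 = (-1.3333, -0.3333, -2.3333).
‖u_2‖ = 2.7080, so q_2 = (-0.4924, -0.1231, -0.8616).

q_2 = (-0.4924, -0.1231, -0.8616)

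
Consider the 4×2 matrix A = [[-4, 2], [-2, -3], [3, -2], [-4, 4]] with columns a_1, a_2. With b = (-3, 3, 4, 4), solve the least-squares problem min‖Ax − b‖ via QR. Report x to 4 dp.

q_1 = a_1/‖a_1‖ = (-4, -2, 3, -4)/6.7082 = (-0.5963, -0.2981, 0.4472, -0.5963).
r_{12} = q_1·a_2 = -3.5777.
u_2 = a_2 + 3.5777·q_1 = (-0.1333, -4.0667, -0.4000, 1.8667).
‖u_2‖ = 4.4944, so q_2 = (-0.0297, -0.9048, -0.0890, 0.4153).
Qᵀb = (0.2981, -1.3201).
Back-substitute: x_2 = -1.3201/4.4944 = -0.2937.
x_1 = (0.2981 + 3.5777·(-0.2937))/6.7082 = -0.1122.

x = (-0.1122, -0.2937)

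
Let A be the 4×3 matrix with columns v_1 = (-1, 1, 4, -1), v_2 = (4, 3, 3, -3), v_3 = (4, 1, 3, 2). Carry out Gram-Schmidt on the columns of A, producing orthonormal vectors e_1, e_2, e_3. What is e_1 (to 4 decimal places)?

e_1 = v_1/‖v_1‖ = (-1, 1, 4, -1)/4.3589 = (-0.2294, 0.2294, 0.9177, -0.2294).

e_1 = (-0.2294, 0.2294, 0.9177, -0.2294)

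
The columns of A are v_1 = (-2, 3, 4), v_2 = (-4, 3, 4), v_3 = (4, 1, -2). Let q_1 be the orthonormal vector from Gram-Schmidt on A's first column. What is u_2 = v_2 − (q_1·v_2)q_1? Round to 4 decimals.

q_1 = v_1/‖v_1‖ = (-2, 3, 4)/5.3852 = (-0.3714, 0.5571, 0.7428).
r_{12} = q_1·v_2 = 6.1279.
u_2 = v_2 − 6.1279·q_1 = (-1.7241, -0.4138, -0.5517).

u_2 = (-1.7241, -0.4138, -0.5517)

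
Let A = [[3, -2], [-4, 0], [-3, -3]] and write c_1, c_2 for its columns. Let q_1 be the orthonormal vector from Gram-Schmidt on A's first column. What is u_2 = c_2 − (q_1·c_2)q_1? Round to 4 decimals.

u_2 = (-2.2647, 0.3529, -2.7353)

q_1 = c_1/‖c_1‖ = (3, -4, -3)/5.8310 = (0.5145, -0.6860, -0.5145).
r_{12} = q_1·c_2 = 0.5145.
u_2 = c_2 − 0.5145·q_1 = (-2.2647, 0.3529, -2.7353).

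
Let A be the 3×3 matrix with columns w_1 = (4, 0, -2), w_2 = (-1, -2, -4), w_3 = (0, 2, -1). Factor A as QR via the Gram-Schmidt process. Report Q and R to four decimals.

w_1 = (4, 0, -2); ‖w_1‖ = 4.4721, so q_1 = (0.8944, 0.0000, -0.4472).
q_1·w_2 = 0.8944·(-1) + 0.0000·(-2) + (-0.4472)·(-4) = 0.8944.
u_2 = w_2 − 0.8944·q_1 = (-1.8000, -2.0000, -3.6000).
‖u_2‖ = 4.4944, so q_2 = (-0.4005, -0.4450, -0.8010).
q_1·w_3 = 0.8944·0 + 0.0000·2 + (-0.4472)·(-1) = 0.4472; q_2·w_3 = (-0.4005)·0 + (-0.4450)·2 + (-0.8010)·(-1) = -0.0890.
u_3 = w_3 − 0.4472·q_1 + 0.0890·q_2 = (-0.4356, 1.9604, -0.8713).
‖u_3‖ = 2.1891, so q_3 = (-0.1990, 0.8955, -0.3980).

Q = [[0.8944, -0.4005, -0.1990], [0.0000, -0.4450, 0.8955], [-0.4472, -0.8010, -0.3980]], R = [[4.4721, 0.8944, 0.4472], [0.0000, 4.4944, -0.0890], [0.0000, 0.0000, 2.1891]]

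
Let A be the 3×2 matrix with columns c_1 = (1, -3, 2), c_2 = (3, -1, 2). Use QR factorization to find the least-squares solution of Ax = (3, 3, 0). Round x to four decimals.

c_1 = (1, -3, 2); ‖c_1‖ = 3.7417, so q_1 = (0.2673, -0.8018, 0.5345).
q_1·c_2 = 0.2673·3 + (-0.8018)·(-1) + 0.5345·2 = 2.6726.
u_2 = c_2 − 2.6726·q_1 = (2.2857, 1.1429, 0.5714).
‖u_2‖ = 2.6186, so q_2 = (0.8729, 0.4364, 0.2182).
Qᵀb = (-1.6036, 3.9279).
Back-substitute: x_2 = 3.9279/2.6186 = 1.5000.
x_1 = (-1.6036 − 2.6726·1.5000)/3.7417 = -1.5000.

x = (-1.5000, 1.5000)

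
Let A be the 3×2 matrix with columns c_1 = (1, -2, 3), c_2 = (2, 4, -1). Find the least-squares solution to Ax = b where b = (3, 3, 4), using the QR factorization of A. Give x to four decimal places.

x = (1.4789, 1.3005)

c_1 = (1, -2, 3); ‖c_1‖ = 3.7417, so e_1 = (0.2673, -0.5345, 0.8018).
e_1·c_2 = 0.2673·2 + (-0.5345)·4 + 0.8018·(-1) = -2.4054.
u_2 = c_2 + 2.4054·e_1 = (2.6429, 2.7143, 0.9286).
‖u_2‖ = 3.9005, so e_2 = (0.6776, 0.6959, 0.2381).
Qᵀb = (2.4054, 5.0725).
Back-substitute: x_2 = 5.0725/3.9005 = 1.3005.
x_1 = (2.4054 + 2.4054·1.3005)/3.7417 = 1.4789.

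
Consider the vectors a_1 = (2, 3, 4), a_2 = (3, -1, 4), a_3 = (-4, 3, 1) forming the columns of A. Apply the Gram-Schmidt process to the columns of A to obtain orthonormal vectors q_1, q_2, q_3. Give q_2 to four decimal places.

q_2 = (0.4590, -0.8056, 0.3747)

a_1 = (2, 3, 4); ‖a_1‖ = 5.3852, so q_1 = (0.3714, 0.5571, 0.7428).
q_1·a_2 = 0.3714·3 + 0.5571·(-1) + 0.7428·4 = 3.5282.
u_2 = a_2 − 3.5282·q_1 = (1.6897, -2.9655, 1.3793).
‖u_2‖ = 3.6813, so q_2 = (0.4590, -0.8056, 0.3747).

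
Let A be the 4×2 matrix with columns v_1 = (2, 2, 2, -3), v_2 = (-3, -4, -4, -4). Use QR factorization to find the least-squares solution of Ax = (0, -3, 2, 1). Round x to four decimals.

x = (-0.2598, -0.0456)

q_1 = v_1/‖v_1‖ = (2, 2, 2, -3)/4.5826 = (0.4364, 0.4364, 0.4364, -0.6547).
r_{12} = q_1·v_2 = -2.1822.
u_2 = v_2 + 2.1822·q_1 = (-2.0476, -3.0476, -3.0476, -5.4286).
‖u_2‖ = 7.2276, so q_2 = (-0.2833, -0.4217, -0.4217, -0.7511).
Qᵀb = (-1.0911, -0.3294).
Back-substitute: x_2 = -0.3294/7.2276 = -0.0456.
x_1 = (-1.0911 + 2.1822·(-0.0456))/4.5826 = -0.2598.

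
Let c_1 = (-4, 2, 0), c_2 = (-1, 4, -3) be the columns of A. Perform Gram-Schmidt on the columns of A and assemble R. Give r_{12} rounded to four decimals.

c_1 = (-4, 2, 0); ‖c_1‖ = 4.4721, so q_1 = (-0.8944, 0.4472, 0.0000).
r_{12} = q_1·c_2 = 2.6833.

r_{12} = 2.6833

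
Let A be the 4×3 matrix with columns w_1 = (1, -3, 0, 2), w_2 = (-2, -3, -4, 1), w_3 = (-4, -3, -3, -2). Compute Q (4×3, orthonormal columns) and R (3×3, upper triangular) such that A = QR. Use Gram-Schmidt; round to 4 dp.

Q = [[0.2673, -0.5371, -0.3930], [-0.8018, -0.2177, -0.5328], [0.0000, -0.8129, 0.4455], [0.5345, -0.0581, -0.6027]], R = [[3.7417, 2.4054, 0.2673], [0.0000, 4.9208, 5.3563], [0.0000, 0.0000, 3.0396]]

q_1 = w_1/‖w_1‖ = (1, -3, 0, 2)/3.7417 = (0.2673, -0.8018, 0.0000, 0.5345).
r_{12} = q_1·w_2 = 2.4054.
u_2 = w_2 − 2.4054·q_1 = (-2.6429, -1.0714, -4.0000, -0.2857).
‖u_2‖ = 4.9208, so q_2 = (-0.5371, -0.2177, -0.8129, -0.0581).
r_{13} = q_1·w_3 = 0.2673; r_{23} = q_2·w_3 = 5.3563.
u_3 = w_3 − 0.2673·q_1 − 5.3563·q_2 = (-1.1947, -1.6195, 1.3540, -1.8319).
‖u_3‖ = 3.0396, so q_3 = (-0.3930, -0.5328, 0.4455, -0.6027).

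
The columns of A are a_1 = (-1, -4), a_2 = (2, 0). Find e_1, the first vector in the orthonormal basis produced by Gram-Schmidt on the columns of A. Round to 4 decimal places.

a_1 = (-1, -4); ‖a_1‖ = 4.1231, so e_1 = (-0.2425, -0.9701).

e_1 = (-0.2425, -0.9701)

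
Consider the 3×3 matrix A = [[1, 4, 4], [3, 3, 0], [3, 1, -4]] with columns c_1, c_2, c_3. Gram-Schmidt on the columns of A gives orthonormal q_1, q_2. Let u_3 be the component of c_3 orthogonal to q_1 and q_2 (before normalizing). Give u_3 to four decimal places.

c_1 = (1, 3, 3); ‖c_1‖ = 4.3589, so q_1 = (0.2294, 0.6882, 0.6882).
q_1·c_2 = 0.2294·4 + 0.6882·3 + 0.6882·1 = 3.6707.
u_2 = c_2 − 3.6707·q_1 = (3.1579, 0.4737, -1.5263).
‖u_2‖ = 3.5393, so q_2 = (0.8922, 0.1338, -0.4313).
q_1·c_3 = 0.2294·4 + 0.6882·0 + 0.6882·(-4) = -1.8353; q_2·c_3 = 0.8922·4 + 0.1338·0 + (-0.4313)·(-4) = 5.2940.
u_3 = c_3 + 1.8353·q_1 − 5.2940·q_2 = (-0.3025, 0.5546, -0.4538).

u_3 = (-0.3025, 0.5546, -0.4538)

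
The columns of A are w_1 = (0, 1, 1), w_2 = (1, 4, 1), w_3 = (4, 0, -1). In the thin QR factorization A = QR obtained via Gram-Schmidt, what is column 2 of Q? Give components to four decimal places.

e_2 = (0.4264, 0.6396, -0.6396)

w_1 = (0, 1, 1); ‖w_1‖ = 1.4142, so e_1 = (0.0000, 0.7071, 0.7071).
e_1·w_2 = 0.0000·1 + 0.7071·4 + 0.7071·1 = 3.5355.
u_2 = w_2 − 3.5355·e_1 = (1.0000, 1.5000, -1.5000).
‖u_2‖ = 2.3452, so e_2 = (0.4264, 0.6396, -0.6396).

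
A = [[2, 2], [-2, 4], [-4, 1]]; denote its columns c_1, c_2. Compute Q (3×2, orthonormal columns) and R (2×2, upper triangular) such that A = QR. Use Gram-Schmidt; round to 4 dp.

Q = [[0.4082, 0.6228], [-0.4082, 0.7785], [-0.8165, -0.0778]], R = [[4.8990, -1.6330], [0.0000, 4.2817]]

e_1 = c_1/‖c_1‖ = (2, -2, -4)/4.8990 = (0.4082, -0.4082, -0.8165).
r_{12} = e_1·c_2 = -1.6330.
u_2 = c_2 + 1.6330·e_1 = (2.6667, 3.3333, -0.3333).
‖u_2‖ = 4.2817, so e_2 = (0.6228, 0.7785, -0.0778).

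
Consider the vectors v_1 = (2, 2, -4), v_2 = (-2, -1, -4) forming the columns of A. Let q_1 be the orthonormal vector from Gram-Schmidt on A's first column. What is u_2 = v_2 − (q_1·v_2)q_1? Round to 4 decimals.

v_1 = (2, 2, -4); ‖v_1‖ = 4.8990, so q_1 = (0.4082, 0.4082, -0.8165).
q_1·v_2 = 0.4082·(-2) + 0.4082·(-1) + (-0.8165)·(-4) = 2.0412.
u_2 = v_2 − 2.0412·q_1 = (-2.8333, -1.8333, -2.3333).

u_2 = (-2.8333, -1.8333, -2.3333)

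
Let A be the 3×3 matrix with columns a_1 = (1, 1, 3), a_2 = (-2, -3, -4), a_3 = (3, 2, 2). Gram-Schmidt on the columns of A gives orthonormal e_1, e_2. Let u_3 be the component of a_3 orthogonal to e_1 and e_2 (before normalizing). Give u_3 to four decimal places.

e_1 = a_1/‖a_1‖ = (1, 1, 3)/3.3166 = (0.3015, 0.3015, 0.9045).
r_{12} = e_1·a_2 = -5.1257.
u_2 = a_2 + 5.1257·e_1 = (-0.4545, -1.4545, 0.6364).
‖u_2‖ = 1.6514, so e_2 = (-0.2752, -0.8808, 0.3853).
r_{13} = e_1·a_3 = 3.3166; r_{23} = e_2·a_3 = -1.8166.
u_3 = a_3 − 3.3166·e_1 + 1.8166·e_2 = (1.5000, -0.6000, -0.3000).

u_3 = (1.5000, -0.6000, -0.3000)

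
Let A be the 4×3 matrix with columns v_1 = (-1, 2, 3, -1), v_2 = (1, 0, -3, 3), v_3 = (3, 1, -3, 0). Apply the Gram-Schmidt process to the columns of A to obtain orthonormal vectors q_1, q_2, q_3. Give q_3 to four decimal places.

q_3 = (0.6894, 0.4805, -0.2507, -0.4805)

v_1 = (-1, 2, 3, -1); ‖v_1‖ = 3.8730, so q_1 = (-0.2582, 0.5164, 0.7746, -0.2582).
q_1·v_2 = (-0.2582)·1 + 0.5164·0 + 0.7746·(-3) + (-0.2582)·3 = -3.3566.
u_2 = v_2 + 3.3566·q_1 = (0.1333, 1.7333, -0.4000, 2.1333).
‖u_2‖ = 2.7809, so q_2 = (0.0479, 0.6233, -0.1438, 0.7671).
q_1·v_3 = (-0.2582)·3 + 0.5164·1 + 0.7746·(-3) + (-0.2582)·0 = -2.5820; q_2·v_3 = 0.0479·3 + 0.6233·1 + (-0.1438)·(-3) + 0.7671·0 = 1.1987.
u_3 = v_3 + 2.5820·q_1 − 1.1987·q_2 = (2.2759, 1.5862, -0.8276, -1.5862).
‖u_3‖ = 3.3010, so q_3 = (0.6894, 0.4805, -0.2507, -0.4805).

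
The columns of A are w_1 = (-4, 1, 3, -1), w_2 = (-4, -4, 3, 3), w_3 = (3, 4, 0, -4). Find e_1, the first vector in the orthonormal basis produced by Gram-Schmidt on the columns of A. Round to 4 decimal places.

w_1 = (-4, 1, 3, -1); ‖w_1‖ = 5.1962, so e_1 = (-0.7698, 0.1925, 0.5774, -0.1925).

e_1 = (-0.7698, 0.1925, 0.5774, -0.1925)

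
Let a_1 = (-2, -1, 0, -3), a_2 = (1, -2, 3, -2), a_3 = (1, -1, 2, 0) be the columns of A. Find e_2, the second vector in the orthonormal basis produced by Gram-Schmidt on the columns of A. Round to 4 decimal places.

e_1 = a_1/‖a_1‖ = (-2, -1, 0, -3)/3.7417 = (-0.5345, -0.2673, 0.0000, -0.8018).
r_{12} = e_1·a_2 = 1.6036.
u_2 = a_2 − 1.6036·e_1 = (1.8571, -1.5714, 3.0000, -0.7143).
‖u_2‖ = 3.9279, so e_2 = (0.4728, -0.4001, 0.7638, -0.1818).

e_2 = (0.4728, -0.4001, 0.7638, -0.1818)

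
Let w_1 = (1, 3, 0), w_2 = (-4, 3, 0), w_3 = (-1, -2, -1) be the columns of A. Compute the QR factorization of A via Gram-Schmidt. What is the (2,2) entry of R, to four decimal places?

w_1 = (1, 3, 0); ‖w_1‖ = 3.1623, so q_1 = (0.3162, 0.9487, 0.0000).
q_1·w_2 = 0.3162·(-4) + 0.9487·3 + 0.0000·0 = 1.5811.
u_2 = w_2 − 1.5811·q_1 = (-4.5000, 1.5000, 0.0000).
r_{22} = ‖u_2‖ = 4.7434.

r_{22} = 4.7434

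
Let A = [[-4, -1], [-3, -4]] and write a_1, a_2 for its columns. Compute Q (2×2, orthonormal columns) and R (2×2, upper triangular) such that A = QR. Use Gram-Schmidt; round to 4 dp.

Q = [[-0.8000, 0.6000], [-0.6000, -0.8000]], R = [[5.0000, 3.2000], [0.0000, 2.6000]]

a_1 = (-4, -3); ‖a_1‖ = 5.0000, so q_1 = (-0.8000, -0.6000).
q_1·a_2 = (-0.8000)·(-1) + (-0.6000)·(-4) = 3.2000.
u_2 = a_2 − 3.2000·q_1 = (1.5600, -2.0800).
‖u_2‖ = 2.6000, so q_2 = (0.6000, -0.8000).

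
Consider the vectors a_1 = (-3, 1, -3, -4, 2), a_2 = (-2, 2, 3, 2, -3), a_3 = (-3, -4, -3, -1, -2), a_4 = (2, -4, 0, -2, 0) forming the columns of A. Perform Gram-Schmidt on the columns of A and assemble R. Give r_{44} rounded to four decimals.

a_1 = (-3, 1, -3, -4, 2); ‖a_1‖ = 6.2450, so q_1 = (-0.4804, 0.1601, -0.4804, -0.6405, 0.3203).
q_1·a_2 = (-0.4804)·(-2) + 0.1601·2 + (-0.4804)·3 + (-0.6405)·2 + 0.3203·(-3) = -2.4019.
u_2 = a_2 + 2.4019·q_1 = (-3.1538, 2.3846, 1.8462, 0.4615, -2.2308).
‖u_2‖ = 4.9225, so q_2 = (-0.6407, 0.4844, 0.3750, 0.0938, -0.4532).
q_1·a_3 = (-0.4804)·(-3) + 0.1601·(-4) + (-0.4804)·(-3) + (-0.6405)·(-1) + 0.3203·(-2) = 2.2418; q_2·a_3 = (-0.6407)·(-3) + 0.4844·(-4) + 0.3750·(-3) + 0.0938·(-1) + (-0.4532)·(-2) = -0.3282.
u_3 = a_3 − 2.2418·q_1 + 0.3282·q_2 = (-2.1333, -4.2000, -1.8000, 0.4667, -2.8667).
‖u_3‖ = 5.8195, so q_3 = (-0.3666, -0.7217, -0.3093, 0.0802, -0.4926).
q_1·a_4 = (-0.4804)·2 + 0.1601·(-4) + (-0.4804)·0 + (-0.6405)·(-2) + 0.3203·0 = -0.3203; q_2·a_4 = (-0.6407)·2 + 0.4844·(-4) + 0.3750·0 + 0.0938·(-2) + (-0.4532)·0 = -3.4067; q_3·a_4 = (-0.3666)·2 + (-0.7217)·(-4) + (-0.3093)·0 + 0.0802·(-2) + (-0.4926)·0 = 1.9933.
u_4 = a_4 + 0.3203·q_1 + 3.4067·q_2 − 1.9933·q_3 = (0.3942, -0.8598, 1.7403, -2.0456, -0.4594).
r_{44} = ‖u_4‖ = 2.8842.

r_{44} = 2.8842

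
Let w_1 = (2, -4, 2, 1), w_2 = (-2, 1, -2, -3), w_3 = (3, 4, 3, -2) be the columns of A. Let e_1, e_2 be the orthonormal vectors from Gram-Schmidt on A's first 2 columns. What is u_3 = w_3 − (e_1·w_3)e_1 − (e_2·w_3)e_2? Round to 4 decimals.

e_1 = w_1/‖w_1‖ = (2, -4, 2, 1)/5.0000 = (0.4000, -0.8000, 0.4000, 0.2000).
r_{12} = e_1·w_2 = -3.0000.
u_2 = w_2 + 3.0000·e_1 = (-0.8000, -1.4000, -0.8000, -2.4000).
‖u_2‖ = 3.0000, so e_2 = (-0.2667, -0.4667, -0.2667, -0.8000).
r_{13} = e_1·w_3 = -1.2000; r_{23} = e_2·w_3 = -1.8667.
u_3 = w_3 + 1.2000·e_1 + 1.8667·e_2 = (2.9822, 2.1689, 2.9822, -3.2533).

u_3 = (2.9822, 2.1689, 2.9822, -3.2533)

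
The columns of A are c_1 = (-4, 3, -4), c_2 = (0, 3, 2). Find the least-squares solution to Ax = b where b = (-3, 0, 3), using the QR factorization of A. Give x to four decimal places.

c_1 = (-4, 3, -4); ‖c_1‖ = 6.4031, so q_1 = (-0.6247, 0.4685, -0.6247).
q_1·c_2 = (-0.6247)·0 + 0.4685·3 + (-0.6247)·2 = 0.1562.
u_2 = c_2 − 0.1562·q_1 = (0.0976, 2.9268, 2.0976).
‖u_2‖ = 3.6022, so q_2 = (0.0271, 0.8125, 0.5823).
Qᵀb = (0.0000, 1.6657).
Back-substitute: x_2 = 1.6657/3.6022 = 0.4624.
x_1 = (0.0000 − 0.1562·0.4624)/6.4031 = -0.0113.

x = (-0.0113, 0.4624)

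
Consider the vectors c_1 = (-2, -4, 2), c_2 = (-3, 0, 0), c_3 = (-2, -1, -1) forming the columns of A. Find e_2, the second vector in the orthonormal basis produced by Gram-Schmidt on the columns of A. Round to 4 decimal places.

e_1 = c_1/‖c_1‖ = (-2, -4, 2)/4.8990 = (-0.4082, -0.8165, 0.4082).
r_{12} = e_1·c_2 = 1.2247.
u_2 = c_2 − 1.2247·e_1 = (-2.5000, 1.0000, -0.5000).
‖u_2‖ = 2.7386, so e_2 = (-0.9129, 0.3651, -0.1826).

e_2 = (-0.9129, 0.3651, -0.1826)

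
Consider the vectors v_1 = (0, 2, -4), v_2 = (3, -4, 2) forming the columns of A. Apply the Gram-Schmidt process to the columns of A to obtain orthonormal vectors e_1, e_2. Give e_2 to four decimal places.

e_2 = (0.7454, -0.5963, -0.2981)

e_1 = v_1/‖v_1‖ = (0, 2, -4)/4.4721 = (0.0000, 0.4472, -0.8944).
r_{12} = e_1·v_2 = -3.5777.
u_2 = v_2 + 3.5777·e_1 = (3.0000, -2.4000, -1.2000).
‖u_2‖ = 4.0249, so e_2 = (0.7454, -0.5963, -0.2981).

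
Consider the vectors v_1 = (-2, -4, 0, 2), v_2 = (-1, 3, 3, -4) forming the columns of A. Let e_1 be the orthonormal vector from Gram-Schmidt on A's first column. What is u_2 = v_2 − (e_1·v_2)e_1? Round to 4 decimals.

u_2 = (-2.5000, 0.0000, 3.0000, -2.5000)

e_1 = v_1/‖v_1‖ = (-2, -4, 0, 2)/4.8990 = (-0.4082, -0.8165, 0.0000, 0.4082).
r_{12} = e_1·v_2 = -3.6742.
u_2 = v_2 + 3.6742·e_1 = (-2.5000, 0.0000, 3.0000, -2.5000).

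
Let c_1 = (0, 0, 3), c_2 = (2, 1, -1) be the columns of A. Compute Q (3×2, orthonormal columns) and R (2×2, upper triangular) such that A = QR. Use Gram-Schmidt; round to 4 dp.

c_1 = (0, 0, 3); ‖c_1‖ = 3.0000, so q_1 = (0.0000, 0.0000, 1.0000).
q_1·c_2 = 0.0000·2 + 0.0000·1 + 1.0000·(-1) = -1.0000.
u_2 = c_2 + 1.0000·q_1 = (2.0000, 1.0000, 0.0000).
‖u_2‖ = 2.2361, so q_2 = (0.8944, 0.4472, 0.0000).

Q = [[0.0000, 0.8944], [0.0000, 0.4472], [1.0000, 0.0000]], R = [[3.0000, -1.0000], [0.0000, 2.2361]]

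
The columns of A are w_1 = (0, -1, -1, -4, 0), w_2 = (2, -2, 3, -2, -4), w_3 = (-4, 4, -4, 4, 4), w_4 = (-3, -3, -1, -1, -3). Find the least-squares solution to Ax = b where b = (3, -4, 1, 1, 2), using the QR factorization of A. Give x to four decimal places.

x = (-1.3600, -3.7467, -2.8933, 0.4267)

w_1 = (0, -1, -1, -4, 0); ‖w_1‖ = 4.2426, so q_1 = (0.0000, -0.2357, -0.2357, -0.9428, 0.0000).
q_1·w_2 = 0.0000·2 + (-0.2357)·(-2) + (-0.2357)·3 + (-0.9428)·(-2) + 0.0000·(-4) = 1.6499.
u_2 = w_2 − 1.6499·q_1 = (2.0000, -1.6111, 3.3889, -0.4444, -4.0000).
‖u_2‖ = 5.8547, so q_2 = (0.3416, -0.2752, 0.5788, -0.0759, -0.6832).
q_1·w_3 = 0.0000·(-4) + (-0.2357)·4 + (-0.2357)·(-4) + (-0.9428)·4 + 0.0000·4 = -3.7712; q_2·w_3 = 0.3416·(-4) + (-0.2752)·4 + 0.5788·(-4) + (-0.0759)·4 + (-0.6832)·4 = -7.8189.
u_3 = w_3 + 3.7712·q_1 + 7.8189·q_2 = (-1.3290, 0.9595, -0.3630, -0.1491, -1.3420).
‖u_3‖ = 2.1545, so q_3 = (-0.6169, 0.4453, -0.1685, -0.0692, -0.6229).
q_1·w_4 = 0.0000·(-3) + (-0.2357)·(-3) + (-0.2357)·(-1) + (-0.9428)·(-1) + 0.0000·(-3) = 1.8856; q_2·w_4 = 0.3416·(-3) + (-0.2752)·(-3) + 0.5788·(-1) + (-0.0759)·(-1) + (-0.6832)·(-3) = 1.3474; q_3·w_4 = (-0.6169)·(-3) + 0.4453·(-3) + (-0.1685)·(-1) + (-0.0692)·(-1) + (-0.6229)·(-3) = 2.6209.
u_4 = w_4 − 1.8856·q_1 − 1.3474·q_2 − 2.6209·q_3 = (-1.8436, -3.3520, -0.8939, 1.0615, -0.4469).
‖u_4‖ = 4.0939, so q_4 = (-0.4503, -0.8188, -0.2183, 0.2593, -0.1092).
Qᵀb = (-0.2357, 1.2620, -5.1154, 1.7467).
Back-substitute: x_4 = 1.7467/4.0939 = 0.4267.
x_3 = (-5.1154 − 2.6209·0.4267)/2.1545 = -2.8933.
x_2 = (1.2620 + 7.8189·(-2.8933) − 1.3474·0.4267)/5.8547 = -3.7467.
x_1 = (-0.2357 − 1.6499·(-3.7467) + 3.7712·(-2.8933) − 1.8856·0.4267)/4.2426 = -1.3600.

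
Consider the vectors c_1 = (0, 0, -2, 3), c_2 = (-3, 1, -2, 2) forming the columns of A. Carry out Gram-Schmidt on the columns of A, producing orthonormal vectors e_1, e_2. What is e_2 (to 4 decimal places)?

e_2 = (-0.9344, 0.3115, -0.1438, -0.0958)

c_1 = (0, 0, -2, 3); ‖c_1‖ = 3.6056, so e_1 = (0.0000, 0.0000, -0.5547, 0.8321).
e_1·c_2 = 0.0000·(-3) + 0.0000·1 + (-0.5547)·(-2) + 0.8321·2 = 2.7735.
u_2 = c_2 − 2.7735·e_1 = (-3.0000, 1.0000, -0.4615, -0.3077).
‖u_2‖ = 3.2106, so e_2 = (-0.9344, 0.3115, -0.1438, -0.0958).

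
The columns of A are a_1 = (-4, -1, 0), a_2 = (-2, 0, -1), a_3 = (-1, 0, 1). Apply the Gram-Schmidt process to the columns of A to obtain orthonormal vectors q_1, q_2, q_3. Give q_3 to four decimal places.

q_1 = a_1/‖a_1‖ = (-4, -1, 0)/4.1231 = (-0.9701, -0.2425, 0.0000).
r_{12} = q_1·a_2 = 1.9403.
u_2 = a_2 − 1.9403·q_1 = (-0.1176, 0.4706, -1.0000).
‖u_2‖ = 1.1114, so q_2 = (-0.1059, 0.4234, -0.8997).
r_{13} = q_1·a_3 = 0.9701; r_{23} = q_2·a_3 = -0.7939.
u_3 = a_3 − 0.9701·q_1 + 0.7939·q_2 = (-0.1429, 0.5714, 0.2857).
‖u_3‖ = 0.6547, so q_3 = (-0.2182, 0.8729, 0.4364).

q_3 = (-0.2182, 0.8729, 0.4364)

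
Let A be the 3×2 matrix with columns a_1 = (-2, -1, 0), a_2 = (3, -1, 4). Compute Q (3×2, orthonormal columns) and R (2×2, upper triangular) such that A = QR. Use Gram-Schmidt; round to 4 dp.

a_1 = (-2, -1, 0); ‖a_1‖ = 2.2361, so e_1 = (-0.8944, -0.4472, 0.0000).
e_1·a_2 = (-0.8944)·3 + (-0.4472)·(-1) + 0.0000·4 = -2.2361.
u_2 = a_2 + 2.2361·e_1 = (1.0000, -2.0000, 4.0000).
‖u_2‖ = 4.5826, so e_2 = (0.2182, -0.4364, 0.8729).

Q = [[-0.8944, 0.2182], [-0.4472, -0.4364], [0.0000, 0.8729]], R = [[2.2361, -2.2361], [0.0000, 4.5826]]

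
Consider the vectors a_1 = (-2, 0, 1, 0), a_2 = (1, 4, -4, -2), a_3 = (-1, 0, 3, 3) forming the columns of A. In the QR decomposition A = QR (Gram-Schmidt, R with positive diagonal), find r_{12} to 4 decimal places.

r_{12} = -2.6833

a_1 = (-2, 0, 1, 0); ‖a_1‖ = 2.2361, so q_1 = (-0.8944, 0.0000, 0.4472, 0.0000).
r_{12} = q_1·a_2 = -2.6833.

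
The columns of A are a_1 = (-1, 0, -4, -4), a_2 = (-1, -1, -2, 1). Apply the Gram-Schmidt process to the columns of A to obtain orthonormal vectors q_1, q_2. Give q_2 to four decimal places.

a_1 = (-1, 0, -4, -4); ‖a_1‖ = 5.7446, so q_1 = (-0.1741, 0.0000, -0.6963, -0.6963).
q_1·a_2 = (-0.1741)·(-1) + 0.0000·(-1) + (-0.6963)·(-2) + (-0.6963)·1 = 0.8704.
u_2 = a_2 − 0.8704·q_1 = (-0.8485, -1.0000, -1.3939, 1.6061).
‖u_2‖ = 2.4985, so q_2 = (-0.3396, -0.4002, -0.5579, 0.6428).

q_2 = (-0.3396, -0.4002, -0.5579, 0.6428)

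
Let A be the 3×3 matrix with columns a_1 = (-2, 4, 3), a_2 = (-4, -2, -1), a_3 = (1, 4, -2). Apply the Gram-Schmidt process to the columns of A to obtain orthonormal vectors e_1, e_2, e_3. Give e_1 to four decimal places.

a_1 = (-2, 4, 3); ‖a_1‖ = 5.3852, so e_1 = (-0.3714, 0.7428, 0.5571).

e_1 = (-0.3714, 0.7428, 0.5571)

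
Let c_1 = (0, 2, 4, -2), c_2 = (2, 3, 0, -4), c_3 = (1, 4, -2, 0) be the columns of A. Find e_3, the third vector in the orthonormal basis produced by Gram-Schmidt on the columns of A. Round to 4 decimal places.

e_3 = (-0.1010, 0.8130, -0.1269, 0.5592)

e_1 = c_1/‖c_1‖ = (0, 2, 4, -2)/4.8990 = (0.0000, 0.4082, 0.8165, -0.4082).
r_{12} = e_1·c_2 = 2.8577.
u_2 = c_2 − 2.8577·e_1 = (2.0000, 1.8333, -2.3333, -2.8333).
‖u_2‖ = 4.5644, so e_2 = (0.4382, 0.4017, -0.5112, -0.6208).
r_{13} = e_1·c_3 = 0.0000; r_{23} = e_2·c_3 = 3.0672.
u_3 = c_3 + 0.0000·e_1 − 3.0672·e_2 = (-0.3440, 2.7680, -0.4320, 1.9040).
‖u_3‖ = 3.4047, so e_3 = (-0.1010, 0.8130, -0.1269, 0.5592).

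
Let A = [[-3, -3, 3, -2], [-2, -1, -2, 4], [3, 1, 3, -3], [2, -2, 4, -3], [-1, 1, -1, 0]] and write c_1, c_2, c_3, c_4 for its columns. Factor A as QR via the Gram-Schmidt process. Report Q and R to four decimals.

q_1 = c_1/‖c_1‖ = (-3, -2, 3, 2, -1)/5.1962 = (-0.5774, -0.3849, 0.5774, 0.3849, -0.1925).
r_{12} = q_1·c_2 = 1.7321.
u_2 = c_2 − 1.7321·q_1 = (-2.0000, -0.3333, 0.0000, -2.6667, 1.3333).
‖u_2‖ = 3.6056, so q_2 = (-0.5547, -0.0925, 0.0000, -0.7396, 0.3698).
r_{13} = q_1·c_3 = 2.5019; r_{23} = q_2·c_3 = -4.8074.
u_3 = c_3 − 2.5019·q_1 + 4.8074·q_2 = (1.7778, -1.4815, 1.5556, -0.5185, 1.2593).
‖u_3‖ = 3.1032, so q_3 = (0.5729, -0.4774, 0.5013, -0.1671, 0.4058).
r_{14} = q_1·c_4 = -3.2717; r_{24} = q_2·c_4 = 2.9584; r_{34} = q_3·c_4 = -4.0580.
u_4 = c_4 + 3.2717·q_1 − 2.9584·q_2 + 4.0580·q_3 = (0.0769, 1.0769, 0.9231, -0.2308, -0.0769).
‖u_4‖ = 1.4412, so q_4 = (0.0534, 0.7473, 0.6405, -0.1601, -0.0534).

Q = [[-0.5774, -0.5547, 0.5729, 0.0534], [-0.3849, -0.0925, -0.4774, 0.7473], [0.5774, 0.0000, 0.5013, 0.6405], [0.3849, -0.7396, -0.1671, -0.1601], [-0.1925, 0.3698, 0.4058, -0.0534]], R = [[5.1962, 1.7321, 2.5019, -3.2717], [0.0000, 3.6056, -4.8074, 2.9584], [0.0000, 0.0000, 3.1032, -4.0580], [0.0000, 0.0000, 0.0000, 1.4412]]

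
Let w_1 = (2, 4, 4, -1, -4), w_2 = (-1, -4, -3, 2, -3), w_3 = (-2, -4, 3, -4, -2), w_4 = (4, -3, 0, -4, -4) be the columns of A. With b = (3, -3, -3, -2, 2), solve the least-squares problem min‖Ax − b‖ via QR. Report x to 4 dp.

w_1 = (2, 4, 4, -1, -4); ‖w_1‖ = 7.2801, so e_1 = (0.2747, 0.5494, 0.5494, -0.1374, -0.5494).
e_1·w_2 = 0.2747·(-1) + 0.5494·(-4) + 0.5494·(-3) + (-0.1374)·2 + (-0.5494)·(-3) = -2.7472.
u_2 = w_2 + 2.7472·e_1 = (-0.2453, -2.4906, -1.4906, 1.6226, -4.5094).
‖u_2‖ = 5.6083, so e_2 = (-0.0437, -0.4441, -0.2658, 0.2893, -0.8041).
e_1·w_3 = 0.2747·(-2) + 0.5494·(-4) + 0.5494·3 + (-0.1374)·(-4) + (-0.5494)·(-2) = 0.5494; e_2·w_3 = (-0.0437)·(-2) + (-0.4441)·(-4) + (-0.2658)·3 + 0.2893·(-4) + (-0.8041)·(-2) = 1.5173.
u_3 = w_3 − 0.5494·e_1 − 1.5173·e_2 = (-2.0846, -3.6281, 3.1014, -4.3635, -0.4781).
‖u_3‖ = 6.8115, so e_3 = (-0.3060, -0.5326, 0.4553, -0.6406, -0.0702).
e_1·w_4 = 0.2747·4 + 0.5494·(-3) + 0.5494·0 + (-0.1374)·(-4) + (-0.5494)·(-4) = 2.1978; e_2·w_4 = (-0.0437)·4 + (-0.4441)·(-3) + (-0.2658)·0 + 0.2893·(-4) + (-0.8041)·(-4) = 3.2163; e_3·w_4 = (-0.3060)·4 + (-0.5326)·(-3) + 0.4553·0 + (-0.6406)·(-4) + (-0.0702)·(-4) = 3.2170.
u_4 = w_4 − 2.1978·e_1 − 3.2163·e_2 − 3.2170·e_3 = (4.5214, -1.0657, -1.8175, -2.5678, 0.0194).
‖u_4‖ = 5.6104, so e_4 = (0.8059, -0.1900, -0.3240, -0.4577, 0.0035).
Qᵀb = (-3.2967, -0.1884, 0.4547, 4.8817).
Back-substitute: x_4 = 4.8817/5.6104 = 0.8701.
x_3 = (0.4547 − 3.2170·0.8701)/6.8115 = -0.3442.
x_2 = (-0.1884 − 1.5173·(-0.3442) − 3.2163·0.8701)/5.6083 = -0.4395.
x_1 = (-3.2967 + 2.7472·(-0.4395) − 0.5494·(-0.3442) − 2.1978·0.8701)/7.2801 = -0.8554.

x = (-0.8554, -0.4395, -0.3442, 0.8701)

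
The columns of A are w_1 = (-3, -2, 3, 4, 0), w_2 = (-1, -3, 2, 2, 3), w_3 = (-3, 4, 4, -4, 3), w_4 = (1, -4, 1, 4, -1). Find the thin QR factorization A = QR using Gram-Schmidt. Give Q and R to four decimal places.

w_1 = (-3, -2, 3, 4, 0); ‖w_1‖ = 6.1644, so q_1 = (-0.4867, -0.3244, 0.4867, 0.6489, 0.0000).
q_1·w_2 = (-0.4867)·(-1) + (-0.3244)·(-3) + 0.4867·2 + 0.6489·2 + 0.0000·3 = 3.7311.
u_2 = w_2 − 3.7311·q_1 = (0.8158, -1.7895, 0.1842, -0.4211, 3.0000).
‖u_2‖ = 3.6165, so q_2 = (0.2256, -0.4948, 0.0509, -0.1164, 0.8295).
q_1·w_3 = (-0.4867)·(-3) + (-0.3244)·4 + 0.4867·4 + 0.6489·(-4) + 0.0000·3 = -0.4867; q_2·w_3 = 0.2256·(-3) + (-0.4948)·4 + 0.0509·4 + (-0.1164)·(-4) + 0.8295·3 = 0.5021.
u_3 = w_3 + 0.4867·q_1 − 0.5021·q_2 = (-3.3501, 4.0905, 4.2113, -3.6258, 2.5835).
‖u_3‖ = 8.0939, so q_3 = (-0.4139, 0.5054, 0.5203, -0.4480, 0.3192).
q_1·w_4 = (-0.4867)·1 + (-0.3244)·(-4) + 0.4867·1 + 0.6489·4 + 0.0000·(-1) = 3.8933; q_2·w_4 = 0.2256·1 + (-0.4948)·(-4) + 0.0509·1 + (-0.1164)·4 + 0.8295·(-1) = 0.9605; q_3·w_4 = (-0.4139)·1 + 0.5054·(-4) + 0.5203·1 + (-0.4480)·4 + 0.3192·(-1) = -4.0262.
u_4 = w_4 − 3.8933·q_1 − 0.9605·q_2 + 4.0262·q_3 = (1.0116, -0.2268, 1.1512, -0.2181, -0.5117).
‖u_4‖ = 1.6460, so q_4 = (0.6146, -0.1378, 0.6994, -0.1325, -0.3108).

Q = [[-0.4867, 0.2256, -0.4139, 0.6146], [-0.3244, -0.4948, 0.5054, -0.1378], [0.4867, 0.0509, 0.5203, 0.6994], [0.6489, -0.1164, -0.4480, -0.1325], [0.0000, 0.8295, 0.3192, -0.3108]], R = [[6.1644, 3.7311, -0.4867, 3.8933], [0.0000, 3.6165, 0.5021, 0.9605], [0.0000, 0.0000, 8.0939, -4.0262], [0.0000, 0.0000, 0.0000, 1.6460]]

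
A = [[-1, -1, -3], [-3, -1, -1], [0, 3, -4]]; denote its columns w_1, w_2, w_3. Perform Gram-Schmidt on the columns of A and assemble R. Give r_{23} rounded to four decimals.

r_{23} = -3.3921

q_1 = w_1/‖w_1‖ = (-1, -3, 0)/3.1623 = (-0.3162, -0.9487, 0.0000).
r_{12} = q_1·w_2 = 1.2649.
u_2 = w_2 − 1.2649·q_1 = (-0.6000, 0.2000, 3.0000).
‖u_2‖ = 3.0659, so q_2 = (-0.1957, 0.0652, 0.9785).
r_{23} = q_2·w_3 = -3.3921.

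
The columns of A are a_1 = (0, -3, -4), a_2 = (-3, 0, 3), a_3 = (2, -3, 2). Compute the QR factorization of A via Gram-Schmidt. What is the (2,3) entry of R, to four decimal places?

a_1 = (0, -3, -4); ‖a_1‖ = 5.0000, so e_1 = (0.0000, -0.6000, -0.8000).
e_1·a_2 = 0.0000·(-3) + (-0.6000)·0 + (-0.8000)·3 = -2.4000.
u_2 = a_2 + 2.4000·e_1 = (-3.0000, -1.4400, 1.0800).
‖u_2‖ = 3.4986, so e_2 = (-0.8575, -0.4116, 0.3087).
r_{23} = e_2·a_3 = 0.1372.

r_{23} = 0.1372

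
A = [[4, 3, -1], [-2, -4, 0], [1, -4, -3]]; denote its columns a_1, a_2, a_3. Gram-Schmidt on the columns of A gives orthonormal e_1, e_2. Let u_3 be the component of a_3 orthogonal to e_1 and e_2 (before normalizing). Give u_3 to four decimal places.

u_3 = (0.3570, 0.5653, -0.2975)

a_1 = (4, -2, 1); ‖a_1‖ = 4.5826, so e_1 = (0.8729, -0.4364, 0.2182).
e_1·a_2 = 0.8729·3 + (-0.4364)·(-4) + 0.2182·(-4) = 3.4915.
u_2 = a_2 − 3.4915·e_1 = (-0.0476, -2.4762, -4.7619).
‖u_2‖ = 5.3675, so e_2 = (-0.0089, -0.4613, -0.8872).
e_1·a_3 = 0.8729·(-1) + (-0.4364)·0 + 0.2182·(-3) = -1.5275; e_2·a_3 = (-0.0089)·(-1) + (-0.4613)·0 + (-0.8872)·(-3) = 2.6704.
u_3 = a_3 + 1.5275·e_1 − 2.6704·e_2 = (0.3570, 0.5653, -0.2975).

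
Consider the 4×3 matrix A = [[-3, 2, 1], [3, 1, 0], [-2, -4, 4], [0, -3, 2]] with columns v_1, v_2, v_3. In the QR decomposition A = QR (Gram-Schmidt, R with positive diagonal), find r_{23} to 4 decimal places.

v_1 = (-3, 3, -2, 0); ‖v_1‖ = 4.6904, so q_1 = (-0.6396, 0.6396, -0.4264, 0.0000).
q_1·v_2 = (-0.6396)·2 + 0.6396·1 + (-0.4264)·(-4) + 0.0000·(-3) = 1.0660.
u_2 = v_2 − 1.0660·q_1 = (2.6818, 0.3182, -3.5455, -3.0000).
‖u_2‖ = 5.3725, so q_2 = (0.4992, 0.0592, -0.6599, -0.5584).
r_{23} = q_2·v_3 = -3.2573.

r_{23} = -3.2573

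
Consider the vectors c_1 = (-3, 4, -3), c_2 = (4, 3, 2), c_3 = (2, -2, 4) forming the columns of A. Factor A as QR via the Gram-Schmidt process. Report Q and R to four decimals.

q_1 = c_1/‖c_1‖ = (-3, 4, -3)/5.8310 = (-0.5145, 0.6860, -0.5145).
r_{12} = q_1·c_2 = -1.0290.
u_2 = c_2 + 1.0290·q_1 = (3.4706, 3.7059, 1.4706).
‖u_2‖ = 5.2859, so q_2 = (0.6566, 0.7011, 0.2782).
r_{13} = q_1·c_3 = -4.4590; r_{23} = q_2·c_3 = 1.0238.
u_3 = c_3 + 4.4590·q_1 − 1.0238·q_2 = (-0.9663, 0.3411, 1.4211).
‖u_3‖ = 1.7520, so q_3 = (-0.5516, 0.1947, 0.8111).

Q = [[-0.5145, 0.6566, -0.5516], [0.6860, 0.7011, 0.1947], [-0.5145, 0.2782, 0.8111]], R = [[5.8310, -1.0290, -4.4590], [0.0000, 5.2859, 1.0238], [0.0000, 0.0000, 1.7520]]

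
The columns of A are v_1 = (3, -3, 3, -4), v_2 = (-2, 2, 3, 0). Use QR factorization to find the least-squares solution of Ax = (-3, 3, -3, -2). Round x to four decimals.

v_1 = (3, -3, 3, -4); ‖v_1‖ = 6.5574, so q_1 = (0.4575, -0.4575, 0.4575, -0.6100).
q_1·v_2 = 0.4575·(-2) + (-0.4575)·2 + 0.4575·3 + (-0.6100)·0 = -0.4575.
u_2 = v_2 + 0.4575·q_1 = (-1.7907, 1.7907, 3.2093, -0.2791).
‖u_2‖ = 4.0976, so q_2 = (-0.4370, 0.4370, 0.7832, -0.0681).
Qᵀb = (-2.8975, 0.4086).
Back-substitute: x_2 = 0.4086/4.0976 = 0.0997.
x_1 = (-2.8975 + 0.4575·0.0997)/6.5574 = -0.4349.

x = (-0.4349, 0.0997)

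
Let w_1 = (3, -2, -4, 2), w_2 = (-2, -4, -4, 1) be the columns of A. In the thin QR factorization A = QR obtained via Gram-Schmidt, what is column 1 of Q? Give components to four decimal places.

q_1 = (0.5222, -0.3482, -0.6963, 0.3482)

q_1 = w_1/‖w_1‖ = (3, -2, -4, 2)/5.7446 = (0.5222, -0.3482, -0.6963, 0.3482).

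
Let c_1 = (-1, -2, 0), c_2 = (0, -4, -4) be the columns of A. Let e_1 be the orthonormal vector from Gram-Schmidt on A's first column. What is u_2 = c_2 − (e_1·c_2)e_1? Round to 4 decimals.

u_2 = (1.6000, -0.8000, -4.0000)

c_1 = (-1, -2, 0); ‖c_1‖ = 2.2361, so e_1 = (-0.4472, -0.8944, 0.0000).
e_1·c_2 = (-0.4472)·0 + (-0.8944)·(-4) + 0.0000·(-4) = 3.5777.
u_2 = c_2 − 3.5777·e_1 = (1.6000, -0.8000, -4.0000).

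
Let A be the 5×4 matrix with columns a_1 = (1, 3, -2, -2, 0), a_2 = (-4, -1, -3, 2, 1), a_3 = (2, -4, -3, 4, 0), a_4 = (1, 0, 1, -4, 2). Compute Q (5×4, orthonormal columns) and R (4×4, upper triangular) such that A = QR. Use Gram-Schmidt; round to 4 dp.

Q = [[0.2357, -0.6840, 0.6673, 0.0618], [0.7071, -0.0306, -0.3344, -0.4818], [-0.4714, -0.6534, -0.5453, -0.1023], [-0.4714, 0.2654, 0.3773, -0.5894], [0.0000, 0.1838, -0.0561, 0.6373]], R = [[4.2426, -1.1785, -2.8284, 1.6499], [0.0000, 5.4416, 1.7764, -2.0317], [0.0000, 0.0000, 5.8176, -1.4996], [0.0000, 0.0000, 0.0000, 3.5918]]

q_1 = a_1/‖a_1‖ = (1, 3, -2, -2, 0)/4.2426 = (0.2357, 0.7071, -0.4714, -0.4714, 0.0000).
r_{12} = q_1·a_2 = -1.1785.
u_2 = a_2 + 1.1785·q_1 = (-3.7222, -0.1667, -3.5556, 1.4444, 1.0000).
‖u_2‖ = 5.4416, so q_2 = (-0.6840, -0.0306, -0.6534, 0.2654, 0.1838).
r_{13} = q_1·a_3 = -2.8284; r_{23} = q_2·a_3 = 1.7764.
u_3 = a_3 + 2.8284·q_1 − 1.7764·q_2 = (3.8818, -1.9456, -3.1726, 2.1951, -0.3265).
‖u_3‖ = 5.8176, so q_3 = (0.6673, -0.3344, -0.5453, 0.3773, -0.0561).
r_{14} = q_1·a_4 = 1.6499; r_{24} = q_2·a_4 = -2.0317; r_{34} = q_3·a_4 = -1.4996.
u_4 = a_4 − 1.6499·q_1 + 2.0317·q_2 + 1.4996·q_3 = (0.2220, -1.7304, -0.3675, -2.1171, 2.2892).
‖u_4‖ = 3.5918, so q_4 = (0.0618, -0.4818, -0.1023, -0.5894, 0.6373).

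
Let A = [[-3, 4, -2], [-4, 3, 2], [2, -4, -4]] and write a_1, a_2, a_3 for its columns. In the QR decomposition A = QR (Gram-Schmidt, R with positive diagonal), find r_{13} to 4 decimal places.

a_1 = (-3, -4, 2); ‖a_1‖ = 5.3852, so q_1 = (-0.5571, -0.7428, 0.3714).
r_{13} = q_1·a_3 = -1.8570.

r_{13} = -1.8570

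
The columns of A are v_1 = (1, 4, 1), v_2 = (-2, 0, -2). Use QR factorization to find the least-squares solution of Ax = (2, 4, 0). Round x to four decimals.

x = (1.0000, 0.0000)

q_1 = v_1/‖v_1‖ = (1, 4, 1)/4.2426 = (0.2357, 0.9428, 0.2357).
r_{12} = q_1·v_2 = -0.9428.
u_2 = v_2 + 0.9428·q_1 = (-1.7778, 0.8889, -1.7778).
‖u_2‖ = 2.6667, so q_2 = (-0.6667, 0.3333, -0.6667).
Qᵀb = (4.2426, 0.0000).
Back-substitute: x_2 = 0.0000/2.6667 = 0.0000.
x_1 = (4.2426 + 0.9428·0.0000)/4.2426 = 1.0000.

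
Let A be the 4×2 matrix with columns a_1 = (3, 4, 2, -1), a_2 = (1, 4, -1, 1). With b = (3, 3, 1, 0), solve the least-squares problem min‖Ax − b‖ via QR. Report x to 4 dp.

a_1 = (3, 4, 2, -1); ‖a_1‖ = 5.4772, so q_1 = (0.5477, 0.7303, 0.3651, -0.1826).
q_1·a_2 = 0.5477·1 + 0.7303·4 + 0.3651·(-1) + (-0.1826)·1 = 2.9212.
u_2 = a_2 − 2.9212·q_1 = (-0.6000, 1.8667, -2.0667, 1.5333).
‖u_2‖ = 3.2352, so q_2 = (-0.1855, 0.5770, -0.6388, 0.4739).
Qᵀb = (4.1992, 0.5358).
Back-substitute: x_2 = 0.5358/3.2352 = 0.1656.
x_1 = (4.1992 − 2.9212·0.1656)/5.4772 = 0.6783.

x = (0.6783, 0.1656)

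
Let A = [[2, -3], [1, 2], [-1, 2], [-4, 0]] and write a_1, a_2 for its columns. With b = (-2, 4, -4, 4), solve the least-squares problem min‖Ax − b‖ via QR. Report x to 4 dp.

a_1 = (2, 1, -1, -4); ‖a_1‖ = 4.6904, so q_1 = (0.4264, 0.2132, -0.2132, -0.8528).
q_1·a_2 = 0.4264·(-3) + 0.2132·2 + (-0.2132)·2 + (-0.8528)·0 = -1.2792.
u_2 = a_2 + 1.2792·q_1 = (-2.4545, 2.2727, 1.7273, -1.0909).
‖u_2‖ = 3.9196, so q_2 = (-0.6262, 0.5798, 0.4407, -0.2783).
Qᵀb = (-2.5584, 0.6958).
Back-substitute: x_2 = 0.6958/3.9196 = 0.1775.
x_1 = (-2.5584 + 1.2792·0.1775)/4.6904 = -0.4970.

x = (-0.4970, 0.1775)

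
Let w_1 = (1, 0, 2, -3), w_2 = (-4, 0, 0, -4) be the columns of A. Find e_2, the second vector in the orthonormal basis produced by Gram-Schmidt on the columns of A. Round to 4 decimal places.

e_2 = (-0.8729, 0.0000, -0.2182, -0.4364)

w_1 = (1, 0, 2, -3); ‖w_1‖ = 3.7417, so e_1 = (0.2673, 0.0000, 0.5345, -0.8018).
e_1·w_2 = 0.2673·(-4) + 0.0000·0 + 0.5345·0 + (-0.8018)·(-4) = 2.1381.
u_2 = w_2 − 2.1381·e_1 = (-4.5714, 0.0000, -1.1429, -2.2857).
‖u_2‖ = 5.2372, so e_2 = (-0.8729, 0.0000, -0.2182, -0.4364).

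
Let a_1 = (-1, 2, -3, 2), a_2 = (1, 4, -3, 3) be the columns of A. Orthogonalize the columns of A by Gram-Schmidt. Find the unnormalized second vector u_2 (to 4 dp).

u_2 = (2.2222, 1.5556, 0.6667, 0.5556)

a_1 = (-1, 2, -3, 2); ‖a_1‖ = 4.2426, so q_1 = (-0.2357, 0.4714, -0.7071, 0.4714).
q_1·a_2 = (-0.2357)·1 + 0.4714·4 + (-0.7071)·(-3) + 0.4714·3 = 5.1854.
u_2 = a_2 − 5.1854·q_1 = (2.2222, 1.5556, 0.6667, 0.5556).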